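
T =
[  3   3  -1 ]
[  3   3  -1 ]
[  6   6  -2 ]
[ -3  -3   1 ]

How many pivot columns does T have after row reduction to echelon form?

1

Row reduce to echelon form.
R2 ← R2 − R1: [0, 0, 0]
R3 ← R3 − (2)·R1: [0, 0, 0]
R4 ← R4 + R1: [0, 0, 0]
Echelon form has 1 nonzero row, so rank(T) = 1.
Each nonzero row contributes one pivot column: 1 pivot columns.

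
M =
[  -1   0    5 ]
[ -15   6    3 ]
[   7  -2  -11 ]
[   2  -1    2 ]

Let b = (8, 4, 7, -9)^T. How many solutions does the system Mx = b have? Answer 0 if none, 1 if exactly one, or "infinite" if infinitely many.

Row reduce the augmented matrix [M | b].
R2 ← R2 − (15)·R1: [0, 6, -72, -116]
R3 ← R3 + (7)·R1: [0, -2, 24, 63]
R4 ← R4 + (2)·R1: [0, -1, 12, 7]
R3 ← R3 + (1/3)·R2: [0, 0, 0, 73/3]
R4 ← R4 + (1/6)·R2: [0, 0, 0, -37/3]
R4 ← R4 + (37/73)·R3: [0, 0, 0, 0]
The echelon form has 3 nonzero rows; the last pivot sits in the augmented column, so rank(M) = 2 but rank([M|b]) = 3.
Since the ranks differ, the system is inconsistent.
It has no solutions.

0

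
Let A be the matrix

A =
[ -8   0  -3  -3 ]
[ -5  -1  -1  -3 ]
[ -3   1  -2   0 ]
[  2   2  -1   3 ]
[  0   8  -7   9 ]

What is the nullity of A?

2

Row reduce to echelon form.
R2 ← R2 − (5/8)·R1: [0, -1, 7/8, -9/8]
R3 ← R3 − (3/8)·R1: [0, 1, -7/8, 9/8]
R4 ← R4 + (1/4)·R1: [0, 2, -7/4, 9/4]
R3 ← R3 + R2: [0, 0, 0, 0]
R4 ← R4 + (2)·R2: [0, 0, 0, 0]
R5 ← R5 + (8)·R2: [0, 0, 0, 0]
2 nonzero rows, so rank(A) = 2.
A has 4 columns; by rank–nullity, nullity = 4 − 2 = 2.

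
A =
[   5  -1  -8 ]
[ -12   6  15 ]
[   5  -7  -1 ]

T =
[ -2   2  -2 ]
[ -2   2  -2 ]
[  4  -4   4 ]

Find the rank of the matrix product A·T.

1

First compute AT:
[[-40,  40, -40],
 [ 72, -72,  72],
 [  0,   0,   0]]
Now row reduce the product.
R2 ← R2 + (9/5)·R1: [0, 0, 0]
1 nonzero row, so rank(AT) = 1.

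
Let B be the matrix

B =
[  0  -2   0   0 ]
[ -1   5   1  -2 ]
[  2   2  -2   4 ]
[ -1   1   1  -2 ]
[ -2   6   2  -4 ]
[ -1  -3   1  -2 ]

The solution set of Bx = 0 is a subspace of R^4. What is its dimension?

2

Row reduce to echelon form.
Swap R1 ↔ R2
R3 ← R3 + (2)·R1: [0, 12, 0, 0]
R4 ← R4 − R1: [0, -4, 0, 0]
R5 ← R5 − (2)·R1: [0, -4, 0, 0]
R6 ← R6 − R1: [0, -8, 0, 0]
R3 ← R3 + (6)·R2: [0, 0, 0, 0]
R4 ← R4 − (2)·R2: [0, 0, 0, 0]
R5 ← R5 − (2)·R2: [0, 0, 0, 0]
R6 ← R6 − (4)·R2: [0, 0, 0, 0]
2 nonzero rows, so rank(B) = 2.
B has 4 columns; by rank–nullity, nullity = 4 − 2 = 2.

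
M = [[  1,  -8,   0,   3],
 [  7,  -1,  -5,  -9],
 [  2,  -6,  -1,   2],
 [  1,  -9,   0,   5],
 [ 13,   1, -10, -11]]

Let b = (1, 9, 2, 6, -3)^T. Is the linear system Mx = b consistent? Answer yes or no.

no

Row reduce the augmented matrix [M | b].
R2 ← R2 − (7)·R1: [0, 55, -5, -30, 2]
R3 ← R3 − (2)·R1: [0, 10, -1, -4, 0]
R4 ← R4 − R1: [0, -1, 0, 2, 5]
R5 ← R5 − (13)·R1: [0, 105, -10, -50, -16]
R3 ← R3 − (2/11)·R2: [0, 0, -1/11, 16/11, -4/11]
R4 ← R4 + (1/55)·R2: [0, 0, -1/11, 16/11, 277/55]
R5 ← R5 − (21/11)·R2: [0, 0, -5/11, 80/11, -218/11]
R4 ← R4 − R3: [0, 0, 0, 0, 27/5]
R5 ← R5 − (5)·R3: [0, 0, 0, 0, -18]
R5 ← R5 + (10/3)·R4: [0, 0, 0, 0, 0]
The echelon form has 4 nonzero rows; the last pivot sits in the augmented column, so rank(M) = 3 but rank([M|b]) = 4.
Since the ranks differ, the system is inconsistent.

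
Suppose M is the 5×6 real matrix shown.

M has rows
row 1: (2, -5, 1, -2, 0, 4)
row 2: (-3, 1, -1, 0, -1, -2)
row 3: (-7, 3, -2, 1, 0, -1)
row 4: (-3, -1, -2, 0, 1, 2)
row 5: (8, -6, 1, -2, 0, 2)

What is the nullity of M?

Row reduce to echelon form.
R2 ← R2 + (3/2)·R1: [0, -13/2, 1/2, -3, -1, 4]
R3 ← R3 + (7/2)·R1: [0, -29/2, 3/2, -6, 0, 13]
R4 ← R4 + (3/2)·R1: [0, -17/2, -1/2, -3, 1, 8]
R5 ← R5 − (4)·R1: [0, 14, -3, 6, 0, -14]
R3 ← R3 − (29/13)·R2: [0, 0, 5/13, 9/13, 29/13, 53/13]
R4 ← R4 − (17/13)·R2: [0, 0, -15/13, 12/13, 30/13, 36/13]
R5 ← R5 + (28/13)·R2: [0, 0, -25/13, -6/13, -28/13, -70/13]
R4 ← R4 + (3)·R3: [0, 0, 0, 3, 9, 15]
R5 ← R5 + (5)·R3: [0, 0, 0, 3, 9, 15]
R5 ← R5 − R4: [0, 0, 0, 0, 0, 0]
4 nonzero rows, so rank(M) = 4.
M has 6 columns; by rank–nullity, nullity = 6 − 4 = 2.

2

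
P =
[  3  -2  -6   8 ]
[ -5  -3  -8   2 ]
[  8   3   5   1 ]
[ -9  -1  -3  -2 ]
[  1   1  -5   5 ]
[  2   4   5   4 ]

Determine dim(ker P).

0

Row reduce to echelon form.
R2 ← R2 + (5/3)·R1: [0, -19/3, -18, 46/3]
R3 ← R3 − (8/3)·R1: [0, 25/3, 21, -61/3]
R4 ← R4 + (3)·R1: [0, -7, -21, 22]
R5 ← R5 − (1/3)·R1: [0, 5/3, -3, 7/3]
R6 ← R6 − (2/3)·R1: [0, 16/3, 9, -4/3]
R3 ← R3 + (25/19)·R2: [0, 0, -51/19, -3/19]
R4 ← R4 − (21/19)·R2: [0, 0, -21/19, 96/19]
R5 ← R5 + (5/19)·R2: [0, 0, -147/19, 121/19]
R6 ← R6 + (16/19)·R2: [0, 0, -117/19, 220/19]
R4 ← R4 − (7/17)·R3: [0, 0, 0, 87/17]
R5 ← R5 − (49/17)·R3: [0, 0, 0, 116/17]
R6 ← R6 − (39/17)·R3: [0, 0, 0, 203/17]
R5 ← R5 − (4/3)·R4: [0, 0, 0, 0]
R6 ← R6 − (7/3)·R4: [0, 0, 0, 0]
4 nonzero rows, so rank(P) = 4.
P has 4 columns; by rank–nullity, nullity = 4 − 4 = 0.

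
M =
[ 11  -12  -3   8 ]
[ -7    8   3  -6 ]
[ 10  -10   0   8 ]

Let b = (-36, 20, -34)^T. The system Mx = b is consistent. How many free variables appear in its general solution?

1

Row reduce the augmented matrix [M | b].
R2 ← R2 + (7/11)·R1: [0, 4/11, 12/11, -10/11, -32/11]
R3 ← R3 − (10/11)·R1: [0, 10/11, 30/11, 8/11, -14/11]
R3 ← R3 − (5/2)·R2: [0, 0, 0, 3, 6]
The echelon form has 3 nonzero rows, and every pivot lies in the first 4 columns, so rank(M) = rank([M|b]) = 3.
The system is consistent.
Free variables = (unknowns) − (rank) = 4 − 3 = 1.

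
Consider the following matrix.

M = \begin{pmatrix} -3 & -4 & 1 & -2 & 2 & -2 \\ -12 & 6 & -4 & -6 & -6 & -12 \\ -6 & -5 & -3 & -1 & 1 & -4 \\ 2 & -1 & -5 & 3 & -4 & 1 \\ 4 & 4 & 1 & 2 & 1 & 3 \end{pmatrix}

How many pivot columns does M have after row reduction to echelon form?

Row reduce to echelon form.
R2 ← R2 − (4)·R1: [0, 22, -8, 2, -14, -4]
R3 ← R3 − (2)·R1: [0, 3, -5, 3, -3, 0]
R4 ← R4 + (2/3)·R1: [0, -11/3, -13/3, 5/3, -8/3, -1/3]
R5 ← R5 + (4/3)·R1: [0, -4/3, 7/3, -2/3, 11/3, 1/3]
R3 ← R3 − (3/22)·R2: [0, 0, -43/11, 30/11, -12/11, 6/11]
R4 ← R4 + (1/6)·R2: [0, 0, -17/3, 2, -5, -1]
R5 ← R5 + (2/33)·R2: [0, 0, 61/33, -6/11, 31/11, 1/11]
R4 ← R4 − (187/129)·R3: [0, 0, 0, -84/43, -147/43, -77/43]
R5 ← R5 + (61/129)·R3: [0, 0, 0, 32/43, 99/43, 15/43]
R5 ← R5 + (8/21)·R4: [0, 0, 0, 0, 1, -1/3]
Echelon form has 5 nonzero rows, so rank(M) = 5.
Each nonzero row contributes one pivot column: 5 pivot columns.

5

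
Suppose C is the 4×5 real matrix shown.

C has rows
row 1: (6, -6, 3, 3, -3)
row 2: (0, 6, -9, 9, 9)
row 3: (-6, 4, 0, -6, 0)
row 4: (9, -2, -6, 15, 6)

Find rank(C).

Row reduce to echelon form.
R3 ← R3 + R1: [0, -2, 3, -3, -3]
R4 ← R4 − (3/2)·R1: [0, 7, -21/2, 21/2, 21/2]
R3 ← R3 + (1/3)·R2: [0, 0, 0, 0, 0]
R4 ← R4 − (7/6)·R2: [0, 0, 0, 0, 0]
Echelon form has 2 nonzero rows, so rank(C) = 2.

2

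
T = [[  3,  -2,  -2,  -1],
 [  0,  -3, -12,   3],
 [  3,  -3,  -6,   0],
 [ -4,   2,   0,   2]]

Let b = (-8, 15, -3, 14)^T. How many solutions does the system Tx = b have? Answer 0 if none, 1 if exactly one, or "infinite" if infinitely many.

Row reduce the augmented matrix [T | b].
R3 ← R3 − R1: [0, -1, -4, 1, 5]
R4 ← R4 + (4/3)·R1: [0, -2/3, -8/3, 2/3, 10/3]
R3 ← R3 − (1/3)·R2: [0, 0, 0, 0, 0]
R4 ← R4 − (2/9)·R2: [0, 0, 0, 0, 0]
The echelon form has 2 nonzero rows, and every pivot lies in the first 4 columns, so rank(T) = rank([T|b]) = 2.
The system is consistent.
rank = 2 < 4 unknowns, so there are infinitely many solutions.

infinite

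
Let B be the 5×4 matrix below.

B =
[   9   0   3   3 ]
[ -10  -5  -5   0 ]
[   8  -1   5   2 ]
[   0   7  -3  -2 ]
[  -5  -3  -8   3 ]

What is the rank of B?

3

Row reduce to echelon form.
R2 ← R2 + (10/9)·R1: [0, -5, -5/3, 10/3]
R3 ← R3 − (8/9)·R1: [0, -1, 7/3, -2/3]
R5 ← R5 + (5/9)·R1: [0, -3, -19/3, 14/3]
R3 ← R3 − (1/5)·R2: [0, 0, 8/3, -4/3]
R4 ← R4 + (7/5)·R2: [0, 0, -16/3, 8/3]
R5 ← R5 − (3/5)·R2: [0, 0, -16/3, 8/3]
R4 ← R4 + (2)·R3: [0, 0, 0, 0]
R5 ← R5 + (2)·R3: [0, 0, 0, 0]
Echelon form has 3 nonzero rows, so rank(B) = 3.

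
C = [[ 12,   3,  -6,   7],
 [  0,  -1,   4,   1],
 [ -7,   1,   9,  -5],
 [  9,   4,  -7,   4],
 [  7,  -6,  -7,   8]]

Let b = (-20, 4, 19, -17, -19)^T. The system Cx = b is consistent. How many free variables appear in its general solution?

Row reduce the augmented matrix [C | b].
R3 ← R3 + (7/12)·R1: [0, 11/4, 11/2, -11/12, 22/3]
R4 ← R4 − (3/4)·R1: [0, 7/4, -5/2, -5/4, -2]
R5 ← R5 − (7/12)·R1: [0, -31/4, -7/2, 47/12, -22/3]
R3 ← R3 + (11/4)·R2: [0, 0, 33/2, 11/6, 55/3]
R4 ← R4 + (7/4)·R2: [0, 0, 9/2, 1/2, 5]
R5 ← R5 − (31/4)·R2: [0, 0, -69/2, -23/6, -115/3]
R4 ← R4 − (3/11)·R3: [0, 0, 0, 0, 0]
R5 ← R5 + (23/11)·R3: [0, 0, 0, 0, 0]
The echelon form has 3 nonzero rows, and every pivot lies in the first 4 columns, so rank(C) = rank([C|b]) = 3.
The system is consistent.
Free variables = (unknowns) − (rank) = 4 − 3 = 1.

1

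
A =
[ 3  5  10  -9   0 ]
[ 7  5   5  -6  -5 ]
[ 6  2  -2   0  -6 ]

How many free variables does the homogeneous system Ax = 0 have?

Row reduce to echelon form.
R2 ← R2 − (7/3)·R1: [0, -20/3, -55/3, 15, -5]
R3 ← R3 − (2)·R1: [0, -8, -22, 18, -6]
R3 ← R3 − (6/5)·R2: [0, 0, 0, 0, 0]
2 nonzero rows, so rank(A) = 2.
A has 5 columns; by rank–nullity, nullity = 5 − 2 = 3.

3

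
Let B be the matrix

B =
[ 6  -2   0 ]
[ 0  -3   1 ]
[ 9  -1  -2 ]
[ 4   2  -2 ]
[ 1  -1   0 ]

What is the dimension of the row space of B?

3

Row reduce to echelon form.
R3 ← R3 − (3/2)·R1: [0, 2, -2]
R4 ← R4 − (2/3)·R1: [0, 10/3, -2]
R5 ← R5 − (1/6)·R1: [0, -2/3, 0]
R3 ← R3 + (2/3)·R2: [0, 0, -4/3]
R4 ← R4 + (10/9)·R2: [0, 0, -8/9]
R5 ← R5 − (2/9)·R2: [0, 0, -2/9]
R4 ← R4 − (2/3)·R3: [0, 0, 0]
R5 ← R5 − (1/6)·R3: [0, 0, 0]
Echelon form has 3 nonzero rows, so rank(B) = 3.
The row space has dimension equal to the rank: 3.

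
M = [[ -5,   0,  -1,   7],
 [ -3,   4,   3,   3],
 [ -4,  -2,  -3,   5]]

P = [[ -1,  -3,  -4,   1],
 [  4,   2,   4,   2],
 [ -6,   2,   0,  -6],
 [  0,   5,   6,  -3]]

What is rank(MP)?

First compute MP:
[[ 11,  48,  62, -20],
 [  1,  38,  46, -22],
 [ 14,  27,  38,  -5]]
Now row reduce the product.
R2 ← R2 − (1/11)·R1: [0, 370/11, 444/11, -222/11]
R3 ← R3 − (14/11)·R1: [0, -375/11, -450/11, 225/11]
R3 ← R3 + (75/74)·R2: [0, 0, 0, 0]
2 nonzero rows, so rank(MP) = 2.

2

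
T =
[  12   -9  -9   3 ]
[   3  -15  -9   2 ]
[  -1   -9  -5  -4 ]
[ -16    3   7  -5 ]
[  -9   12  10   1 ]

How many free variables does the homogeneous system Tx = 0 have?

1

Row reduce to echelon form.
R2 ← R2 − (1/4)·R1: [0, -51/4, -27/4, 5/4]
R3 ← R3 + (1/12)·R1: [0, -39/4, -23/4, -15/4]
R4 ← R4 + (4/3)·R1: [0, -9, -5, -1]
R5 ← R5 + (3/4)·R1: [0, 21/4, 13/4, 13/4]
R3 ← R3 − (13/17)·R2: [0, 0, -10/17, -80/17]
R4 ← R4 − (12/17)·R2: [0, 0, -4/17, -32/17]
R5 ← R5 + (7/17)·R2: [0, 0, 8/17, 64/17]
R4 ← R4 − (2/5)·R3: [0, 0, 0, 0]
R5 ← R5 + (4/5)·R3: [0, 0, 0, 0]
3 nonzero rows, so rank(T) = 3.
T has 4 columns; by rank–nullity, nullity = 4 − 3 = 1.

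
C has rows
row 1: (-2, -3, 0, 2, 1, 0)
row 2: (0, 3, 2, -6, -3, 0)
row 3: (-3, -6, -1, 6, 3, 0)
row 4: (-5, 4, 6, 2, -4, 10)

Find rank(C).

3

Row reduce to echelon form.
R3 ← R3 − (3/2)·R1: [0, -3/2, -1, 3, 3/2, 0]
R4 ← R4 − (5/2)·R1: [0, 23/2, 6, -3, -13/2, 10]
R3 ← R3 + (1/2)·R2: [0, 0, 0, 0, 0, 0]
R4 ← R4 − (23/6)·R2: [0, 0, -5/3, 20, 5, 10]
Swap R3 ↔ R4
Echelon form has 3 nonzero rows, so rank(C) = 3.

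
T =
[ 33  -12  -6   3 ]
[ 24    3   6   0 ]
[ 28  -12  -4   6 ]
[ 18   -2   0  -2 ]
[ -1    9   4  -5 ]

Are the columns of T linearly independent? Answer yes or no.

Row reduce T to echelon form.
R2 ← R2 − (8/11)·R1: [0, 129/11, 114/11, -24/11]
R3 ← R3 − (28/33)·R1: [0, -20/11, 12/11, 38/11]
R4 ← R4 − (6/11)·R1: [0, 50/11, 36/11, -40/11]
R5 ← R5 + (1/33)·R1: [0, 95/11, 42/11, -54/11]
R3 ← R3 + (20/129)·R2: [0, 0, 116/43, 134/43]
R4 ← R4 − (50/129)·R2: [0, 0, -32/43, -120/43]
R5 ← R5 − (95/129)·R2: [0, 0, -164/43, -142/43]
R4 ← R4 + (8/29)·R3: [0, 0, 0, -56/29]
R5 ← R5 + (41/29)·R3: [0, 0, 0, 32/29]
R5 ← R5 + (4/7)·R4: [0, 0, 0, 0]
4 pivots among 4 columns.
Every column is a pivot column, so the columns are linearly independent.

yes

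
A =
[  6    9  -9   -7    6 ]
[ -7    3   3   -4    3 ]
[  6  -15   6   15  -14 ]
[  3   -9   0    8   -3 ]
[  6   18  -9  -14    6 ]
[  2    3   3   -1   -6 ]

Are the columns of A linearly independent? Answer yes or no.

Row reduce A to echelon form.
R2 ← R2 + (7/6)·R1: [0, 27/2, -15/2, -73/6, 10]
R3 ← R3 − R1: [0, -24, 15, 22, -20]
R4 ← R4 − (1/2)·R1: [0, -27/2, 9/2, 23/2, -6]
R5 ← R5 − R1: [0, 9, 0, -7, 0]
R6 ← R6 − (1/3)·R1: [0, 0, 6, 4/3, -8]
R3 ← R3 + (16/9)·R2: [0, 0, 5/3, 10/27, -20/9]
R4 ← R4 + R2: [0, 0, -3, -2/3, 4]
R5 ← R5 − (2/3)·R2: [0, 0, 5, 10/9, -20/3]
R4 ← R4 + (9/5)·R3: [0, 0, 0, 0, 0]
R5 ← R5 − (3)·R3: [0, 0, 0, 0, 0]
R6 ← R6 − (18/5)·R3: [0, 0, 0, 0, 0]
3 pivots among 5 columns.
Only 3 < 5 pivot columns, so the columns are linearly dependent.

no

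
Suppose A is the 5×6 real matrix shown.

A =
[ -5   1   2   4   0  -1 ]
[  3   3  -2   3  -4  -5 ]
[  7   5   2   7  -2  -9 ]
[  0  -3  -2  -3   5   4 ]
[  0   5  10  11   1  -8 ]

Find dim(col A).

4

Row reduce to echelon form.
R2 ← R2 + (3/5)·R1: [0, 18/5, -4/5, 27/5, -4, -28/5]
R3 ← R3 + (7/5)·R1: [0, 32/5, 24/5, 63/5, -2, -52/5]
R3 ← R3 − (16/9)·R2: [0, 0, 56/9, 3, 46/9, -4/9]
R4 ← R4 + (5/6)·R2: [0, 0, -8/3, 3/2, 5/3, -2/3]
R5 ← R5 − (25/18)·R2: [0, 0, 100/9, 7/2, 59/9, -2/9]
R4 ← R4 + (3/7)·R3: [0, 0, 0, 39/14, 27/7, -6/7]
R5 ← R5 − (25/14)·R3: [0, 0, 0, -13/7, -18/7, 4/7]
R5 ← R5 + (2/3)·R4: [0, 0, 0, 0, 0, 0]
Echelon form has 4 nonzero rows, so rank(A) = 4.
The column space has dimension equal to the rank: 4.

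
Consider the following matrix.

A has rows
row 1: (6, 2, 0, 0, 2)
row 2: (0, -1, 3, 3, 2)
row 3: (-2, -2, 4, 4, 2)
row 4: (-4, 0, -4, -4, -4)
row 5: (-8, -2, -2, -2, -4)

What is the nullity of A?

3

Row reduce to echelon form.
R3 ← R3 + (1/3)·R1: [0, -4/3, 4, 4, 8/3]
R4 ← R4 + (2/3)·R1: [0, 4/3, -4, -4, -8/3]
R5 ← R5 + (4/3)·R1: [0, 2/3, -2, -2, -4/3]
R3 ← R3 − (4/3)·R2: [0, 0, 0, 0, 0]
R4 ← R4 + (4/3)·R2: [0, 0, 0, 0, 0]
R5 ← R5 + (2/3)·R2: [0, 0, 0, 0, 0]
2 nonzero rows, so rank(A) = 2.
A has 5 columns; by rank–nullity, nullity = 5 − 2 = 3.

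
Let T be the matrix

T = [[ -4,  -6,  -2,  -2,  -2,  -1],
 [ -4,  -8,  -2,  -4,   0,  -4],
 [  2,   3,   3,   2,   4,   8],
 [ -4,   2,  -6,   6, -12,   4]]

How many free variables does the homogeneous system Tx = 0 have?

2

Row reduce to echelon form.
R2 ← R2 − R1: [0, -2, 0, -2, 2, -3]
R3 ← R3 + (1/2)·R1: [0, 0, 2, 1, 3, 15/2]
R4 ← R4 − R1: [0, 8, -4, 8, -10, 5]
R4 ← R4 + (4)·R2: [0, 0, -4, 0, -2, -7]
R4 ← R4 + (2)·R3: [0, 0, 0, 2, 4, 8]
4 nonzero rows, so rank(T) = 4.
T has 6 columns; by rank–nullity, nullity = 6 − 4 = 2.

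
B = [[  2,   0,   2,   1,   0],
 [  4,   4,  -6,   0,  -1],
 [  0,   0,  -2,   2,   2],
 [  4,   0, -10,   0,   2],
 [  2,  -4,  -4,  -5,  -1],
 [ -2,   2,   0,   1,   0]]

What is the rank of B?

4

Row reduce to echelon form.
R2 ← R2 − (2)·R1: [0, 4, -10, -2, -1]
R4 ← R4 − (2)·R1: [0, 0, -14, -2, 2]
R5 ← R5 − R1: [0, -4, -6, -6, -1]
R6 ← R6 + R1: [0, 2, 2, 2, 0]
R5 ← R5 + R2: [0, 0, -16, -8, -2]
R6 ← R6 − (1/2)·R2: [0, 0, 7, 3, 1/2]
R4 ← R4 − (7)·R3: [0, 0, 0, -16, -12]
R5 ← R5 − (8)·R3: [0, 0, 0, -24, -18]
R6 ← R6 + (7/2)·R3: [0, 0, 0, 10, 15/2]
R5 ← R5 − (3/2)·R4: [0, 0, 0, 0, 0]
R6 ← R6 + (5/8)·R4: [0, 0, 0, 0, 0]
Echelon form has 4 nonzero rows, so rank(B) = 4.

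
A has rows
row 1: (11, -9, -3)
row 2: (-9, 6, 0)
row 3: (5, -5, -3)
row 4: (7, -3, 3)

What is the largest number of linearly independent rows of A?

2

Row reduce to echelon form.
R2 ← R2 + (9/11)·R1: [0, -15/11, -27/11]
R3 ← R3 − (5/11)·R1: [0, -10/11, -18/11]
R4 ← R4 − (7/11)·R1: [0, 30/11, 54/11]
R3 ← R3 − (2/3)·R2: [0, 0, 0]
R4 ← R4 + (2)·R2: [0, 0, 0]
Echelon form has 2 nonzero rows, so rank(A) = 2.
The rank gives the maximum number of linearly independent rows: 2.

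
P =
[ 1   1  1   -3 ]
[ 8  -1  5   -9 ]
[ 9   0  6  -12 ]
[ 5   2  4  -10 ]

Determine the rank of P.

2

Row reduce to echelon form.
R2 ← R2 − (8)·R1: [0, -9, -3, 15]
R3 ← R3 − (9)·R1: [0, -9, -3, 15]
R4 ← R4 − (5)·R1: [0, -3, -1, 5]
R3 ← R3 − R2: [0, 0, 0, 0]
R4 ← R4 − (1/3)·R2: [0, 0, 0, 0]
Echelon form has 2 nonzero rows, so rank(P) = 2.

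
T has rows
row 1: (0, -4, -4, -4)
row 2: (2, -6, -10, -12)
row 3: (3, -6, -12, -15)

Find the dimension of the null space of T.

2

Row reduce to echelon form.
Swap R1 ↔ R2
R3 ← R3 − (3/2)·R1: [0, 3, 3, 3]
R3 ← R3 + (3/4)·R2: [0, 0, 0, 0]
2 nonzero rows, so rank(T) = 2.
T has 4 columns; by rank–nullity, nullity = 4 − 2 = 2.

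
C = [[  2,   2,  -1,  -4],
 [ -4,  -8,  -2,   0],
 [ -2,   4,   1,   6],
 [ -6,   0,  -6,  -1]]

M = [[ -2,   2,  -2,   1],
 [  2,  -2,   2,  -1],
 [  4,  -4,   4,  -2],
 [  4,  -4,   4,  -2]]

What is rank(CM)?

1

First compute CM:
[[-20,  20, -20,  10],
 [-16,  16, -16,   8],
 [ 40, -40,  40, -20],
 [-16,  16, -16,   8]]
Now row reduce the product.
R2 ← R2 − (4/5)·R1: [0, 0, 0, 0]
R3 ← R3 + (2)·R1: [0, 0, 0, 0]
R4 ← R4 − (4/5)·R1: [0, 0, 0, 0]
1 nonzero row, so rank(CM) = 1.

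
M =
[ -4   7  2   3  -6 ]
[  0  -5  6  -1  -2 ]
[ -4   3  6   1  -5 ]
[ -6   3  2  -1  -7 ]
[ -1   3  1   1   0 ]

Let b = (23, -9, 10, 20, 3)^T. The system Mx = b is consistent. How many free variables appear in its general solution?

Row reduce the augmented matrix [M | b].
R3 ← R3 − R1: [0, -4, 4, -2, 1, -13]
R4 ← R4 − (3/2)·R1: [0, -15/2, -1, -11/2, 2, -29/2]
R5 ← R5 − (1/4)·R1: [0, 5/4, 1/2, 1/4, 3/2, -11/4]
R3 ← R3 − (4/5)·R2: [0, 0, -4/5, -6/5, 13/5, -29/5]
R4 ← R4 − (3/2)·R2: [0, 0, -10, -4, 5, -1]
R5 ← R5 + (1/4)·R2: [0, 0, 2, 0, 1, -5]
R4 ← R4 − (25/2)·R3: [0, 0, 0, 11, -55/2, 143/2]
R5 ← R5 + (5/2)·R3: [0, 0, 0, -3, 15/2, -39/2]
R5 ← R5 + (3/11)·R4: [0, 0, 0, 0, 0, 0]
The echelon form has 4 nonzero rows, and every pivot lies in the first 5 columns, so rank(M) = rank([M|b]) = 4.
The system is consistent.
Free variables = (unknowns) − (rank) = 5 − 4 = 1.

1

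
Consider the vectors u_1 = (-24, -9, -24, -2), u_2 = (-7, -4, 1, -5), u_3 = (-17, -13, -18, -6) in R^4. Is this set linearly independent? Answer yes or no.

yes

Form the matrix with these vectors as rows and row reduce.
R2 ← R2 − (7/24)·R1: [0, -11/8, 8, -53/12]
R3 ← R3 − (17/24)·R1: [0, -53/8, -1, -55/12]
R3 ← R3 − (53/11)·R2: [0, 0, -435/11, 551/33]
3 nonzero rows, so the 3 vectors span a space of dimension 3.
Since 3 = 3, the vectors are linearly independent.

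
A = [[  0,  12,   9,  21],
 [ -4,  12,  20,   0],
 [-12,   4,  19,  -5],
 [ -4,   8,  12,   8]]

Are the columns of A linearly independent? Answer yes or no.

no

Row reduce A to echelon form.
Swap R1 ↔ R2
R3 ← R3 − (3)·R1: [0, -32, -41, -5]
R4 ← R4 − R1: [0, -4, -8, 8]
R3 ← R3 + (8/3)·R2: [0, 0, -17, 51]
R4 ← R4 + (1/3)·R2: [0, 0, -5, 15]
R4 ← R4 − (5/17)·R3: [0, 0, 0, 0]
3 pivots among 4 columns.
Only 3 < 4 pivot columns, so the columns are linearly dependent.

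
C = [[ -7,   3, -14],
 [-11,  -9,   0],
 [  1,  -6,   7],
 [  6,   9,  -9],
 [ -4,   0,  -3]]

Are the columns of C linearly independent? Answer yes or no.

Row reduce C to echelon form.
R2 ← R2 − (11/7)·R1: [0, -96/7, 22]
R3 ← R3 + (1/7)·R1: [0, -39/7, 5]
R4 ← R4 + (6/7)·R1: [0, 81/7, -21]
R5 ← R5 − (4/7)·R1: [0, -12/7, 5]
R3 ← R3 − (13/32)·R2: [0, 0, -63/16]
R4 ← R4 + (27/32)·R2: [0, 0, -39/16]
R5 ← R5 − (1/8)·R2: [0, 0, 9/4]
R4 ← R4 − (13/21)·R3: [0, 0, 0]
R5 ← R5 + (4/7)·R3: [0, 0, 0]
3 pivots among 3 columns.
Every column is a pivot column, so the columns are linearly independent.

yes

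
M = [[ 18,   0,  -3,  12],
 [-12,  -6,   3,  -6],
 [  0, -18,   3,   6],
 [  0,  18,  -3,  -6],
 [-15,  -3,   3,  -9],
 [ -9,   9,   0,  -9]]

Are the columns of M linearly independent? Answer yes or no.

no

Row reduce M to echelon form.
R2 ← R2 + (2/3)·R1: [0, -6, 1, 2]
R5 ← R5 + (5/6)·R1: [0, -3, 1/2, 1]
R6 ← R6 + (1/2)·R1: [0, 9, -3/2, -3]
R3 ← R3 − (3)·R2: [0, 0, 0, 0]
R4 ← R4 + (3)·R2: [0, 0, 0, 0]
R5 ← R5 − (1/2)·R2: [0, 0, 0, 0]
R6 ← R6 + (3/2)·R2: [0, 0, 0, 0]
2 pivots among 4 columns.
Only 2 < 4 pivot columns, so the columns are linearly dependent.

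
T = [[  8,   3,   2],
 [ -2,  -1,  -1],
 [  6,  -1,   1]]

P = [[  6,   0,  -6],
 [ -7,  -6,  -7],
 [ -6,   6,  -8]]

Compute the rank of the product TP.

First compute TP:
[[ 15,  -6, -85],
 [  1,   0,  27],
 [ 37,  12, -37]]
Now row reduce the product.
R2 ← R2 − (1/15)·R1: [0, 2/5, 98/3]
R3 ← R3 − (37/15)·R1: [0, 134/5, 518/3]
R3 ← R3 − (67)·R2: [0, 0, -2016]
3 nonzero rows, so rank(TP) = 3.

3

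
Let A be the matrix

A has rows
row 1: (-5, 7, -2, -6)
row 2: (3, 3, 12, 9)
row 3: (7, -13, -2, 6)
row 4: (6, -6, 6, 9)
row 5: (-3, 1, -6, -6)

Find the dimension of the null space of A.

Row reduce to echelon form.
R2 ← R2 + (3/5)·R1: [0, 36/5, 54/5, 27/5]
R3 ← R3 + (7/5)·R1: [0, -16/5, -24/5, -12/5]
R4 ← R4 + (6/5)·R1: [0, 12/5, 18/5, 9/5]
R5 ← R5 − (3/5)·R1: [0, -16/5, -24/5, -12/5]
R3 ← R3 + (4/9)·R2: [0, 0, 0, 0]
R4 ← R4 − (1/3)·R2: [0, 0, 0, 0]
R5 ← R5 + (4/9)·R2: [0, 0, 0, 0]
2 nonzero rows, so rank(A) = 2.
A has 4 columns; by rank–nullity, nullity = 4 − 2 = 2.

2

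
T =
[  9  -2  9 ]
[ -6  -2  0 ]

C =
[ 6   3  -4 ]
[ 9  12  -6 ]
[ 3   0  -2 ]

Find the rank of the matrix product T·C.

2

First compute TC:
[[ 63,   3, -42],
 [-54, -42,  36]]
Now row reduce the product.
R2 ← R2 + (6/7)·R1: [0, -276/7, 0]
2 nonzero rows, so rank(TC) = 2.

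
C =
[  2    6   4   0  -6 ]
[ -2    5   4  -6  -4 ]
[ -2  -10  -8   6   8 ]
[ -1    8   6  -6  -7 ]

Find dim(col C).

3

Row reduce to echelon form.
R2 ← R2 + R1: [0, 11, 8, -6, -10]
R3 ← R3 + R1: [0, -4, -4, 6, 2]
R4 ← R4 + (1/2)·R1: [0, 11, 8, -6, -10]
R3 ← R3 + (4/11)·R2: [0, 0, -12/11, 42/11, -18/11]
R4 ← R4 − R2: [0, 0, 0, 0, 0]
Echelon form has 3 nonzero rows, so rank(C) = 3.
The column space has dimension equal to the rank: 3.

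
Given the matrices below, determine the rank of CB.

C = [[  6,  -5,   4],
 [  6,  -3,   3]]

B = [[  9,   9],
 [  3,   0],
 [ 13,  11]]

2

First compute CB:
[[ 91,  98],
 [ 84,  87]]
Now row reduce the product.
R2 ← R2 − (12/13)·R1: [0, -45/13]
2 nonzero rows, so rank(CB) = 2.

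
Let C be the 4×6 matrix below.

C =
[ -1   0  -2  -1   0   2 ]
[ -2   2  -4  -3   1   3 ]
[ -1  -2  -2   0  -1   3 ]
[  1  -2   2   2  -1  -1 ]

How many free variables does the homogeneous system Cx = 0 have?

4

Row reduce to echelon form.
R2 ← R2 − (2)·R1: [0, 2, 0, -1, 1, -1]
R3 ← R3 − R1: [0, -2, 0, 1, -1, 1]
R4 ← R4 + R1: [0, -2, 0, 1, -1, 1]
R3 ← R3 + R2: [0, 0, 0, 0, 0, 0]
R4 ← R4 + R2: [0, 0, 0, 0, 0, 0]
2 nonzero rows, so rank(C) = 2.
C has 6 columns; by rank–nullity, nullity = 6 − 2 = 4.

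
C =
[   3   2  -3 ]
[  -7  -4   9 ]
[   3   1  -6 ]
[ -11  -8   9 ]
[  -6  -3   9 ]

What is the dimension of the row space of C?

2

Row reduce to echelon form.
R2 ← R2 + (7/3)·R1: [0, 2/3, 2]
R3 ← R3 − R1: [0, -1, -3]
R4 ← R4 + (11/3)·R1: [0, -2/3, -2]
R5 ← R5 + (2)·R1: [0, 1, 3]
R3 ← R3 + (3/2)·R2: [0, 0, 0]
R4 ← R4 + R2: [0, 0, 0]
R5 ← R5 − (3/2)·R2: [0, 0, 0]
Echelon form has 2 nonzero rows, so rank(C) = 2.
The row space has dimension equal to the rank: 2.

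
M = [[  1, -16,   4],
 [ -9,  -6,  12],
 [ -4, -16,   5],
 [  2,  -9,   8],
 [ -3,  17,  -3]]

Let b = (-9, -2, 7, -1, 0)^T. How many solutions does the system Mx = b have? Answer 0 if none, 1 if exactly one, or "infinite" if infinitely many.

0

Row reduce the augmented matrix [M | b].
R2 ← R2 + (9)·R1: [0, -150, 48, -83]
R3 ← R3 + (4)·R1: [0, -80, 21, -29]
R4 ← R4 − (2)·R1: [0, 23, 0, 17]
R5 ← R5 + (3)·R1: [0, -31, 9, -27]
R3 ← R3 − (8/15)·R2: [0, 0, -23/5, 229/15]
R4 ← R4 + (23/150)·R2: [0, 0, 184/25, 641/150]
R5 ← R5 − (31/150)·R2: [0, 0, -23/25, -1477/150]
R4 ← R4 + (8/5)·R3: [0, 0, 0, 287/10]
R5 ← R5 − (1/5)·R3: [0, 0, 0, -129/10]
R5 ← R5 + (129/287)·R4: [0, 0, 0, 0]
The echelon form has 4 nonzero rows; the last pivot sits in the augmented column, so rank(M) = 3 but rank([M|b]) = 4.
Since the ranks differ, the system is inconsistent.
It has no solutions.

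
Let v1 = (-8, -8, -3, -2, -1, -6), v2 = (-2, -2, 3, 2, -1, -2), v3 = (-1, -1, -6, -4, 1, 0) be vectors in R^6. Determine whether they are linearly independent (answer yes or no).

no

Form the matrix with these vectors as rows and row reduce.
R2 ← R2 − (1/4)·R1: [0, 0, 15/4, 5/2, -3/4, -1/2]
R3 ← R3 − (1/8)·R1: [0, 0, -45/8, -15/4, 9/8, 3/4]
R3 ← R3 + (3/2)·R2: [0, 0, 0, 0, 0, 0]
2 nonzero rows, so the 3 vectors span a space of dimension 2.
Since 2 < 3, the vectors are linearly dependent.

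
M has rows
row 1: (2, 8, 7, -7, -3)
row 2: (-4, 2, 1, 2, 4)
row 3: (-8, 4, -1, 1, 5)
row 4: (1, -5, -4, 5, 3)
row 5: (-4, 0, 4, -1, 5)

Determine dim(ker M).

0

Row reduce to echelon form.
R2 ← R2 + (2)·R1: [0, 18, 15, -12, -2]
R3 ← R3 + (4)·R1: [0, 36, 27, -27, -7]
R4 ← R4 − (1/2)·R1: [0, -9, -15/2, 17/2, 9/2]
R5 ← R5 + (2)·R1: [0, 16, 18, -15, -1]
R3 ← R3 − (2)·R2: [0, 0, -3, -3, -3]
R4 ← R4 + (1/2)·R2: [0, 0, 0, 5/2, 7/2]
R5 ← R5 − (8/9)·R2: [0, 0, 14/3, -13/3, 7/9]
R5 ← R5 + (14/9)·R3: [0, 0, 0, -9, -35/9]
R5 ← R5 + (18/5)·R4: [0, 0, 0, 0, 392/45]
5 nonzero rows, so rank(M) = 5.
M has 5 columns; by rank–nullity, nullity = 5 − 5 = 0.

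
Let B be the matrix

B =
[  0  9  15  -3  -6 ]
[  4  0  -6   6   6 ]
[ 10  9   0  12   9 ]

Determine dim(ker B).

Row reduce to echelon form.
Swap R1 ↔ R2
R3 ← R3 − (5/2)·R1: [0, 9, 15, -3, -6]
R3 ← R3 − R2: [0, 0, 0, 0, 0]
2 nonzero rows, so rank(B) = 2.
B has 5 columns; by rank–nullity, nullity = 5 − 2 = 3.

3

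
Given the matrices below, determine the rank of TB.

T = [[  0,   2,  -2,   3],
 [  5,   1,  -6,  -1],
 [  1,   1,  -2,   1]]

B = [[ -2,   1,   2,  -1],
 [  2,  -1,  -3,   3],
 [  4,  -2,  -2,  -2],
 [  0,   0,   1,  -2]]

2

First compute TB:
[[ -4,   2,   1,   4],
 [-32,  16,  18,  12],
 [ -8,   4,   4,   4]]
Now row reduce the product.
R2 ← R2 − (8)·R1: [0, 0, 10, -20]
R3 ← R3 − (2)·R1: [0, 0, 2, -4]
R3 ← R3 − (1/5)·R2: [0, 0, 0, 0]
2 nonzero rows, so rank(TB) = 2.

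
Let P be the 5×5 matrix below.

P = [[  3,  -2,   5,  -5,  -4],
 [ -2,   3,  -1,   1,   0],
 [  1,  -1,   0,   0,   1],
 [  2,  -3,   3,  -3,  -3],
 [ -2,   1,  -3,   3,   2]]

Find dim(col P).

3

Row reduce to echelon form.
R2 ← R2 + (2/3)·R1: [0, 5/3, 7/3, -7/3, -8/3]
R3 ← R3 − (1/3)·R1: [0, -1/3, -5/3, 5/3, 7/3]
R4 ← R4 − (2/3)·R1: [0, -5/3, -1/3, 1/3, -1/3]
R5 ← R5 + (2/3)·R1: [0, -1/3, 1/3, -1/3, -2/3]
R3 ← R3 + (1/5)·R2: [0, 0, -6/5, 6/5, 9/5]
R4 ← R4 + R2: [0, 0, 2, -2, -3]
R5 ← R5 + (1/5)·R2: [0, 0, 4/5, -4/5, -6/5]
R4 ← R4 + (5/3)·R3: [0, 0, 0, 0, 0]
R5 ← R5 + (2/3)·R3: [0, 0, 0, 0, 0]
Echelon form has 3 nonzero rows, so rank(P) = 3.
The column space has dimension equal to the rank: 3.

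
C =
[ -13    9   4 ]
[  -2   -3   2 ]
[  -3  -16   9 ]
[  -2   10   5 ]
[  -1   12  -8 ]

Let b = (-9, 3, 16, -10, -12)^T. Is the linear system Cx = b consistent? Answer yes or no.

yes

Row reduce the augmented matrix [C | b].
R2 ← R2 − (2/13)·R1: [0, -57/13, 18/13, 57/13]
R3 ← R3 − (3/13)·R1: [0, -235/13, 105/13, 235/13]
R4 ← R4 − (2/13)·R1: [0, 112/13, 57/13, -112/13]
R5 ← R5 − (1/13)·R1: [0, 147/13, -108/13, -147/13]
R3 ← R3 − (235/57)·R2: [0, 0, 45/19, 0]
R4 ← R4 + (112/57)·R2: [0, 0, 135/19, 0]
R5 ← R5 + (49/19)·R2: [0, 0, -90/19, 0]
R4 ← R4 − (3)·R3: [0, 0, 0, 0]
R5 ← R5 + (2)·R3: [0, 0, 0, 0]
The echelon form has 3 nonzero rows, and every pivot lies in the first 3 columns, so rank(C) = rank([C|b]) = 3.
The system is consistent.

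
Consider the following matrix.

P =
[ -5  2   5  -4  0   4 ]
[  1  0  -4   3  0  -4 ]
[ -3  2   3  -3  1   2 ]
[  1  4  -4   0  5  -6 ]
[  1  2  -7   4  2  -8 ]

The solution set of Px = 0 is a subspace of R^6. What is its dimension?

Row reduce to echelon form.
R2 ← R2 + (1/5)·R1: [0, 2/5, -3, 11/5, 0, -16/5]
R3 ← R3 − (3/5)·R1: [0, 4/5, 0, -3/5, 1, -2/5]
R4 ← R4 + (1/5)·R1: [0, 22/5, -3, -4/5, 5, -26/5]
R5 ← R5 + (1/5)·R1: [0, 12/5, -6, 16/5, 2, -36/5]
R3 ← R3 − (2)·R2: [0, 0, 6, -5, 1, 6]
R4 ← R4 − (11)·R2: [0, 0, 30, -25, 5, 30]
R5 ← R5 − (6)·R2: [0, 0, 12, -10, 2, 12]
R4 ← R4 − (5)·R3: [0, 0, 0, 0, 0, 0]
R5 ← R5 − (2)·R3: [0, 0, 0, 0, 0, 0]
3 nonzero rows, so rank(P) = 3.
P has 6 columns; by rank–nullity, nullity = 6 − 3 = 3.

3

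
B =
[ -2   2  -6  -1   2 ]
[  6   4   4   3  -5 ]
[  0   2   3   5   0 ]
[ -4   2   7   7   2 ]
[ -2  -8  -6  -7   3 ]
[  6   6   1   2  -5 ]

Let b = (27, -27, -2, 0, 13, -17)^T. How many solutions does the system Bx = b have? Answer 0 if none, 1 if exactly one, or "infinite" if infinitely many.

infinite

Row reduce the augmented matrix [B | b].
R2 ← R2 + (3)·R1: [0, 10, -14, 0, 1, 54]
R4 ← R4 − (2)·R1: [0, -2, 19, 9, -2, -54]
R5 ← R5 − R1: [0, -10, 0, -6, 1, -14]
R6 ← R6 + (3)·R1: [0, 12, -17, -1, 1, 64]
R3 ← R3 − (1/5)·R2: [0, 0, 29/5, 5, -1/5, -64/5]
R4 ← R4 + (1/5)·R2: [0, 0, 81/5, 9, -9/5, -216/5]
R5 ← R5 + R2: [0, 0, -14, -6, 2, 40]
R6 ← R6 − (6/5)·R2: [0, 0, -1/5, -1, -1/5, -4/5]
R4 ← R4 − (81/29)·R3: [0, 0, 0, -144/29, -36/29, -216/29]
R5 ← R5 + (70/29)·R3: [0, 0, 0, 176/29, 44/29, 264/29]
R6 ← R6 + (1/29)·R3: [0, 0, 0, -24/29, -6/29, -36/29]
R5 ← R5 + (11/9)·R4: [0, 0, 0, 0, 0, 0]
R6 ← R6 − (1/6)·R4: [0, 0, 0, 0, 0, 0]
The echelon form has 4 nonzero rows, and every pivot lies in the first 5 columns, so rank(B) = rank([B|b]) = 4.
The system is consistent.
rank = 4 < 5 unknowns, so there are infinitely many solutions.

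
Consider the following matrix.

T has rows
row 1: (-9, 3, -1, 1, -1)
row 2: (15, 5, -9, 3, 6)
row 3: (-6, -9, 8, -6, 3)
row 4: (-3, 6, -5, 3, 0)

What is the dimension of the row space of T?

3

Row reduce to echelon form.
R2 ← R2 + (5/3)·R1: [0, 10, -32/3, 14/3, 13/3]
R3 ← R3 − (2/3)·R1: [0, -11, 26/3, -20/3, 11/3]
R4 ← R4 − (1/3)·R1: [0, 5, -14/3, 8/3, 1/3]
R3 ← R3 + (11/10)·R2: [0, 0, -46/15, -23/15, 253/30]
R4 ← R4 − (1/2)·R2: [0, 0, 2/3, 1/3, -11/6]
R4 ← R4 + (5/23)·R3: [0, 0, 0, 0, 0]
Echelon form has 3 nonzero rows, so rank(T) = 3.
The row space has dimension equal to the rank: 3.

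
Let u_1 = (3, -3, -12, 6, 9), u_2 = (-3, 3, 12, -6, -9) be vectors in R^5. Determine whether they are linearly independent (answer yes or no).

no

Form the matrix with these vectors as rows and row reduce.
R2 ← R2 + R1: [0, 0, 0, 0, 0]
1 nonzero row, so the 2 vectors span a space of dimension 1.
Since 1 < 2, the vectors are linearly dependent.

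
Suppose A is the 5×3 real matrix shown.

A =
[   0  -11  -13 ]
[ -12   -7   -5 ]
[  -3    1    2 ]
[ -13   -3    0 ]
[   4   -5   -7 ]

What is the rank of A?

Row reduce to echelon form.
Swap R1 ↔ R2
R3 ← R3 − (1/4)·R1: [0, 11/4, 13/4]
R4 ← R4 − (13/12)·R1: [0, 55/12, 65/12]
R5 ← R5 + (1/3)·R1: [0, -22/3, -26/3]
R3 ← R3 + (1/4)·R2: [0, 0, 0]
R4 ← R4 + (5/12)·R2: [0, 0, 0]
R5 ← R5 − (2/3)·R2: [0, 0, 0]
Echelon form has 2 nonzero rows, so rank(A) = 2.

2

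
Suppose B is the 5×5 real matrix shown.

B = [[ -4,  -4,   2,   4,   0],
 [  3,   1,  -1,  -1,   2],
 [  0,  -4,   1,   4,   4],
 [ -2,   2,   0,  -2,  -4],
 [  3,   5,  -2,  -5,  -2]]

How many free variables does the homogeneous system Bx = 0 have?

Row reduce to echelon form.
R2 ← R2 + (3/4)·R1: [0, -2, 1/2, 2, 2]
R4 ← R4 − (1/2)·R1: [0, 4, -1, -4, -4]
R5 ← R5 + (3/4)·R1: [0, 2, -1/2, -2, -2]
R3 ← R3 − (2)·R2: [0, 0, 0, 0, 0]
R4 ← R4 + (2)·R2: [0, 0, 0, 0, 0]
R5 ← R5 + R2: [0, 0, 0, 0, 0]
2 nonzero rows, so rank(B) = 2.
B has 5 columns; by rank–nullity, nullity = 5 − 2 = 3.

3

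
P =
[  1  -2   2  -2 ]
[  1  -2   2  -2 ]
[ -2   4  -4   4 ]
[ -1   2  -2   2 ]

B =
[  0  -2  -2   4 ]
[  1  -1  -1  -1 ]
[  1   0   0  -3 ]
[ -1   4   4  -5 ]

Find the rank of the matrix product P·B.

First compute PB:
[[  2,  -8,  -8,  10],
 [  2,  -8,  -8,  10],
 [ -4,  16,  16, -20],
 [ -2,   8,   8, -10]]
Now row reduce the product.
R2 ← R2 − R1: [0, 0, 0, 0]
R3 ← R3 + (2)·R1: [0, 0, 0, 0]
R4 ← R4 + R1: [0, 0, 0, 0]
1 nonzero row, so rank(PB) = 1.

1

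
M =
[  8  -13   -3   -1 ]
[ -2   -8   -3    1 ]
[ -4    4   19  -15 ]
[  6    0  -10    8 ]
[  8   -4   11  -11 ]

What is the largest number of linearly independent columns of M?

Row reduce to echelon form.
R2 ← R2 + (1/4)·R1: [0, -45/4, -15/4, 3/4]
R3 ← R3 + (1/2)·R1: [0, -5/2, 35/2, -31/2]
R4 ← R4 − (3/4)·R1: [0, 39/4, -31/4, 35/4]
R5 ← R5 − R1: [0, 9, 14, -10]
R3 ← R3 − (2/9)·R2: [0, 0, 55/3, -47/3]
R4 ← R4 + (13/15)·R2: [0, 0, -11, 47/5]
R5 ← R5 + (4/5)·R2: [0, 0, 11, -47/5]
R4 ← R4 + (3/5)·R3: [0, 0, 0, 0]
R5 ← R5 − (3/5)·R3: [0, 0, 0, 0]
Echelon form has 3 nonzero rows, so rank(M) = 3.
The rank gives the maximum number of linearly independent columns: 3.

3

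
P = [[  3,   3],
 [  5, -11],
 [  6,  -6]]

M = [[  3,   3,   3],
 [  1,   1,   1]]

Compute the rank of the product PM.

First compute PM:
[[ 12,  12,  12],
 [  4,   4,   4],
 [ 12,  12,  12]]
Now row reduce the product.
R2 ← R2 − (1/3)·R1: [0, 0, 0]
R3 ← R3 − R1: [0, 0, 0]
1 nonzero row, so rank(PM) = 1.

1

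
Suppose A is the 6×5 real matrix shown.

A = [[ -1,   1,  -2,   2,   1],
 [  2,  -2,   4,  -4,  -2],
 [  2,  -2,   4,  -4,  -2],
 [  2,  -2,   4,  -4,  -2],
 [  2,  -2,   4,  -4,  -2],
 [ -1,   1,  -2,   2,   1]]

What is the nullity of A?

Row reduce to echelon form.
R2 ← R2 + (2)·R1: [0, 0, 0, 0, 0]
R3 ← R3 + (2)·R1: [0, 0, 0, 0, 0]
R4 ← R4 + (2)·R1: [0, 0, 0, 0, 0]
R5 ← R5 + (2)·R1: [0, 0, 0, 0, 0]
R6 ← R6 − R1: [0, 0, 0, 0, 0]
1 nonzero row, so rank(A) = 1.
A has 5 columns; by rank–nullity, nullity = 5 − 1 = 4.

4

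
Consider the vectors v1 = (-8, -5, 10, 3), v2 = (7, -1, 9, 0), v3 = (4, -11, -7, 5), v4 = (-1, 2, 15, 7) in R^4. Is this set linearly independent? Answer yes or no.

Form the matrix with these vectors as rows and row reduce.
R2 ← R2 + (7/8)·R1: [0, -43/8, 71/4, 21/8]
R3 ← R3 + (1/2)·R1: [0, -27/2, -2, 13/2]
R4 ← R4 − (1/8)·R1: [0, 21/8, 55/4, 53/8]
R3 ← R3 − (108/43)·R2: [0, 0, -2003/43, -4/43]
R4 ← R4 + (21/43)·R2: [0, 0, 964/43, 340/43]
R4 ← R4 + (964/2003)·R3: [0, 0, 0, 15748/2003]
4 nonzero rows, so the 4 vectors span a space of dimension 4.
Since 4 = 4, the vectors are linearly independent.

yes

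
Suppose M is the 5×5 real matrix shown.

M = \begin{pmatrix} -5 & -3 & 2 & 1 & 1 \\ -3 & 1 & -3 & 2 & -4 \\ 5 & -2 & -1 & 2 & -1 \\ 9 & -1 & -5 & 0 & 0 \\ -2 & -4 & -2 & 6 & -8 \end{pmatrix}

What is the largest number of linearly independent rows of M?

Row reduce to echelon form.
R2 ← R2 − (3/5)·R1: [0, 14/5, -21/5, 7/5, -23/5]
R3 ← R3 + R1: [0, -5, 1, 3, 0]
R4 ← R4 + (9/5)·R1: [0, -32/5, -7/5, 9/5, 9/5]
R5 ← R5 − (2/5)·R1: [0, -14/5, -14/5, 28/5, -42/5]
R3 ← R3 + (25/14)·R2: [0, 0, -13/2, 11/2, -115/14]
R4 ← R4 + (16/7)·R2: [0, 0, -11, 5, -61/7]
R5 ← R5 + R2: [0, 0, -7, 7, -13]
R4 ← R4 − (22/13)·R3: [0, 0, 0, -56/13, 472/91]
R5 ← R5 − (14/13)·R3: [0, 0, 0, 14/13, -54/13]
R5 ← R5 + (1/4)·R4: [0, 0, 0, 0, -20/7]
Echelon form has 5 nonzero rows, so rank(M) = 5.
The rank gives the maximum number of linearly independent rows: 5.

5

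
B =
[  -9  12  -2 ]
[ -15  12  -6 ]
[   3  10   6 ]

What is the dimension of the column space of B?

3

Row reduce to echelon form.
R2 ← R2 − (5/3)·R1: [0, -8, -8/3]
R3 ← R3 + (1/3)·R1: [0, 14, 16/3]
R3 ← R3 + (7/4)·R2: [0, 0, 2/3]
Echelon form has 3 nonzero rows, so rank(B) = 3.
The column space has dimension equal to the rank: 3.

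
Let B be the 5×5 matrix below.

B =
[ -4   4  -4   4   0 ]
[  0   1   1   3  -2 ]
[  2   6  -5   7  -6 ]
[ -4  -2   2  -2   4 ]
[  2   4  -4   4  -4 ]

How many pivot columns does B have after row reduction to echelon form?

3

Row reduce to echelon form.
R3 ← R3 + (1/2)·R1: [0, 8, -7, 9, -6]
R4 ← R4 − R1: [0, -6, 6, -6, 4]
R5 ← R5 + (1/2)·R1: [0, 6, -6, 6, -4]
R3 ← R3 − (8)·R2: [0, 0, -15, -15, 10]
R4 ← R4 + (6)·R2: [0, 0, 12, 12, -8]
R5 ← R5 − (6)·R2: [0, 0, -12, -12, 8]
R4 ← R4 + (4/5)·R3: [0, 0, 0, 0, 0]
R5 ← R5 − (4/5)·R3: [0, 0, 0, 0, 0]
Echelon form has 3 nonzero rows, so rank(B) = 3.
Each nonzero row contributes one pivot column: 3 pivot columns.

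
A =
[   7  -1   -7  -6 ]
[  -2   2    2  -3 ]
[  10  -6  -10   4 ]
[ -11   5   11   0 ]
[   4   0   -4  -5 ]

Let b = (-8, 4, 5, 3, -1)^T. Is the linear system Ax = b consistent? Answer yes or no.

Row reduce the augmented matrix [A | b].
R2 ← R2 + (2/7)·R1: [0, 12/7, 0, -33/7, 12/7]
R3 ← R3 − (10/7)·R1: [0, -32/7, 0, 88/7, 115/7]
R4 ← R4 + (11/7)·R1: [0, 24/7, 0, -66/7, -67/7]
R5 ← R5 − (4/7)·R1: [0, 4/7, 0, -11/7, 25/7]
R3 ← R3 + (8/3)·R2: [0, 0, 0, 0, 21]
R4 ← R4 − (2)·R2: [0, 0, 0, 0, -13]
R5 ← R5 − (1/3)·R2: [0, 0, 0, 0, 3]
R4 ← R4 + (13/21)·R3: [0, 0, 0, 0, 0]
R5 ← R5 − (1/7)·R3: [0, 0, 0, 0, 0]
The echelon form has 3 nonzero rows; the last pivot sits in the augmented column, so rank(A) = 2 but rank([A|b]) = 3.
Since the ranks differ, the system is inconsistent.

no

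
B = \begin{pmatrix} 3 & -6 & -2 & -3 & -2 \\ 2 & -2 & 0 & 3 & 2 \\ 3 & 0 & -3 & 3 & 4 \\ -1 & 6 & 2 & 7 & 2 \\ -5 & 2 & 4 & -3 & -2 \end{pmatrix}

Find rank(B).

Row reduce to echelon form.
R2 ← R2 − (2/3)·R1: [0, 2, 4/3, 5, 10/3]
R3 ← R3 − R1: [0, 6, -1, 6, 6]
R4 ← R4 + (1/3)·R1: [0, 4, 4/3, 6, 4/3]
R5 ← R5 + (5/3)·R1: [0, -8, 2/3, -8, -16/3]
R3 ← R3 − (3)·R2: [0, 0, -5, -9, -4]
R4 ← R4 − (2)·R2: [0, 0, -4/3, -4, -16/3]
R5 ← R5 + (4)·R2: [0, 0, 6, 12, 8]
R4 ← R4 − (4/15)·R3: [0, 0, 0, -8/5, -64/15]
R5 ← R5 + (6/5)·R3: [0, 0, 0, 6/5, 16/5]
R5 ← R5 + (3/4)·R4: [0, 0, 0, 0, 0]
Echelon form has 4 nonzero rows, so rank(B) = 4.

4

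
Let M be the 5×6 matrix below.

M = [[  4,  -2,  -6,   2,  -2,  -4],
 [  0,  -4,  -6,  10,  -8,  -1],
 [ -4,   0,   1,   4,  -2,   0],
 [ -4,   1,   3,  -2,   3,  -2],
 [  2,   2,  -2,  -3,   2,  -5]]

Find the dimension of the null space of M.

1

Row reduce to echelon form.
R3 ← R3 + R1: [0, -2, -5, 6, -4, -4]
R4 ← R4 + R1: [0, -1, -3, 0, 1, -6]
R5 ← R5 − (1/2)·R1: [0, 3, 1, -4, 3, -3]
R3 ← R3 − (1/2)·R2: [0, 0, -2, 1, 0, -7/2]
R4 ← R4 − (1/4)·R2: [0, 0, -3/2, -5/2, 3, -23/4]
R5 ← R5 + (3/4)·R2: [0, 0, -7/2, 7/2, -3, -15/4]
R4 ← R4 − (3/4)·R3: [0, 0, 0, -13/4, 3, -25/8]
R5 ← R5 − (7/4)·R3: [0, 0, 0, 7/4, -3, 19/8]
R5 ← R5 + (7/13)·R4: [0, 0, 0, 0, -18/13, 9/13]
5 nonzero rows, so rank(M) = 5.
M has 6 columns; by rank–nullity, nullity = 6 − 5 = 1.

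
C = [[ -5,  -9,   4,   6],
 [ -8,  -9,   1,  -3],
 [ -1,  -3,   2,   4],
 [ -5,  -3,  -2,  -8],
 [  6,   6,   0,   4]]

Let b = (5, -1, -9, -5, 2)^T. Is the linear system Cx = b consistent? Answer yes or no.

Row reduce the augmented matrix [C | b].
R2 ← R2 − (8/5)·R1: [0, 27/5, -27/5, -63/5, -9]
R3 ← R3 − (1/5)·R1: [0, -6/5, 6/5, 14/5, -10]
R4 ← R4 − R1: [0, 6, -6, -14, -10]
R5 ← R5 + (6/5)·R1: [0, -24/5, 24/5, 56/5, 8]
R3 ← R3 + (2/9)·R2: [0, 0, 0, 0, -12]
R4 ← R4 − (10/9)·R2: [0, 0, 0, 0, 0]
R5 ← R5 + (8/9)·R2: [0, 0, 0, 0, 0]
The echelon form has 3 nonzero rows; the last pivot sits in the augmented column, so rank(C) = 2 but rank([C|b]) = 3.
Since the ranks differ, the system is inconsistent.

no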